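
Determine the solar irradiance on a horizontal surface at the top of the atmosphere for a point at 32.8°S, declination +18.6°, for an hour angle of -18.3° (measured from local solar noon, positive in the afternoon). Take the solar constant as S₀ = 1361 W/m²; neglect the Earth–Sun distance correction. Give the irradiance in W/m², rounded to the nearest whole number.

cos θ_z = sin(-32.8°) sin(18.6°) + cos(-32.8°) cos(18.6°) cos(-18.30°) = -0.1728 + 0.7564 = 0.5836.
Top-of-atmosphere irradiance = S₀ cos θ_z = 1361 × 0.5836 = 794.28 W/m².

794 W/m²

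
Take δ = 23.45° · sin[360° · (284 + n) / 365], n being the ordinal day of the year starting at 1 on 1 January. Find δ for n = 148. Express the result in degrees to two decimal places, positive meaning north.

+21.44°

360 × (284 + 148) / 365 = 426.082°; sin(426.082°) = 0.9141.
δ = 23.45 × 0.9141 = 21.436° ≈ +21.44°.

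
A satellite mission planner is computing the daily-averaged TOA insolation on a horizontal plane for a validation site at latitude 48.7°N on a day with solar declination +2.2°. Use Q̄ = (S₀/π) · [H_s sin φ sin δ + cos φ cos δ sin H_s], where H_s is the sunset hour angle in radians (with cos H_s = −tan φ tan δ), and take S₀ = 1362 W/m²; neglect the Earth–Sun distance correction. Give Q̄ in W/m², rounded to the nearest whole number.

306 W/m²

cos H_s = −tan(48.7°) · tan(2.2°) = -0.0437, so H_s = arccos(-0.0437) = 92.50°. In radians, H_s = 1.6144.
H_s sin φ sin δ = 1.6144 × 0.7513 × 0.0384 = 0.0466.
cos φ cos δ sin H_s = 0.6600 × 0.9993 × 0.9990 = 0.6589.
Q̄ = (1362/π) × (0.0466 + 0.6589) = 433.54 × 0.7055 = 305.86 W/m².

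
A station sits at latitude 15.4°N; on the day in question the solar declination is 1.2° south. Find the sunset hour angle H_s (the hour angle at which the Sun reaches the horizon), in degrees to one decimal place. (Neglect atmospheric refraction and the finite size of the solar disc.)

89.7°

The sunset hour angle satisfies cos H_s = −tan φ tan δ = 0.0058, giving H_s = 89.67°.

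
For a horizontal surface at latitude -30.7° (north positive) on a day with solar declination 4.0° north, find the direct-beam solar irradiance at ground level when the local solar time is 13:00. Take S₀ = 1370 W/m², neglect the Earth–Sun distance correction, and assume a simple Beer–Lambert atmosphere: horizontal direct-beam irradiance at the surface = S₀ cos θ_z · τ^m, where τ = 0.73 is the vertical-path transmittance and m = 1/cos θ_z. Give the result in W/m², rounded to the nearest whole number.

Hour angle H = 15° × (13 − 12) = 15.00°.
With φ = -30.7°, δ = 4.0°, H = 15.00°: sin φ sin δ = -0.0356, cos φ cos δ cos H = 0.8285, so cos θ_z = 0.7929.
Air mass m = 1/cos θ_z = 1/0.7929 = 1.261; τ^m = 0.73^1.261 = 0.6724.
Surface direct beam = 1370 × 0.7929 × 0.6724 = 730.41 W/m².

730 W/m²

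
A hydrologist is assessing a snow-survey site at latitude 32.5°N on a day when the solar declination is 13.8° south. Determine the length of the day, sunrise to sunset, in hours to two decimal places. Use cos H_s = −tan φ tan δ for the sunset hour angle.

10.80 hours

The sunset hour angle satisfies cos H_s = −tan φ tan δ = 0.1565, giving H_s = 81.00°.
Day length = 2 H_s / 15° h⁻¹ = 162.00° / 15 = 10.800 h.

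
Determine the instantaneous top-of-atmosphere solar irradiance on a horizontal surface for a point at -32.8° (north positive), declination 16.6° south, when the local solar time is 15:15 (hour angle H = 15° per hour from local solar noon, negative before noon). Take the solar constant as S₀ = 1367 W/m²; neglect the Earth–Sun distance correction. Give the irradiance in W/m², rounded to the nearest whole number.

Hour angle H = 15° × (15.25 − 12) = 48.75°.
With φ = -32.8°, δ = -16.6°, H = 48.75°: sin φ sin δ = 0.1548, cos φ cos δ cos H = 0.5311, so cos θ_z = 0.6859.
Top-of-atmosphere irradiance = S₀ cos θ_z = 1367 × 0.6859 = 937.63 W/m².

938 W/m²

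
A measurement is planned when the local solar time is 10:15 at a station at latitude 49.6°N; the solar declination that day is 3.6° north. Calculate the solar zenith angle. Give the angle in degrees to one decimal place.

Hour angle H = 15° × (10.25 − 12) = -26.25°.
cos θ_z = sin(49.6°) sin(3.6°) + cos(49.6°) cos(3.6°) cos(-26.25°) = 0.0478 + 0.5801 = 0.6279.
θ_z = arccos(0.6279) = 51.10°.

51.1°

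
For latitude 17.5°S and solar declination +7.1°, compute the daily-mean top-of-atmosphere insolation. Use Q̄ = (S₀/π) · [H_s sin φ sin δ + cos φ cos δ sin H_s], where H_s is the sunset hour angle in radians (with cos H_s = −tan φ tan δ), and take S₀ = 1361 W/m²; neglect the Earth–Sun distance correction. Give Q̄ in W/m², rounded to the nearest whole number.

The sunset hour angle satisfies cos H_s = −tan φ tan δ = 0.0393, giving H_s = 87.75°. In radians, H_s = 1.5315.
H_s sin φ sin δ = 1.5315 × -0.3007 × 0.1236 = -0.0569.
cos φ cos δ sin H_s = 0.9537 × 0.9923 × 0.9992 = 0.9456.
Q̄ = (1361/π) × (-0.0569 + 0.9456) = 433.22 × 0.8887 = 385.00 W/m².

385 W/m²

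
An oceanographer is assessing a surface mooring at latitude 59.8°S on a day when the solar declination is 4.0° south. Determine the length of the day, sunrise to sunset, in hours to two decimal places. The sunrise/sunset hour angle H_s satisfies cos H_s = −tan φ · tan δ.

12.92 hours

The sunset hour angle satisfies cos H_s = −tan φ tan δ = -0.1201, giving H_s = 96.90°.
Day length = 2 H_s / 15° h⁻¹ = 193.80° / 15 = 12.920 h.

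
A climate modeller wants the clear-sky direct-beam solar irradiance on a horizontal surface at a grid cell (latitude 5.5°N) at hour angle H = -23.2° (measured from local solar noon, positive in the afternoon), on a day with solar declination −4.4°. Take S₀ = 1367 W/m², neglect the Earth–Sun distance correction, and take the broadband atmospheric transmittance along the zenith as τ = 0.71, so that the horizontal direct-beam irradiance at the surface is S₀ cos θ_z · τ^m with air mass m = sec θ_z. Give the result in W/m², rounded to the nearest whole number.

cos θ_z = sin(5.5°) sin(-4.4°) + cos(5.5°) cos(-4.4°) cos(-23.20°) = -0.0074 + 0.9122 = 0.9048.
Air mass m = 1/cos θ_z = 1/0.9048 = 1.105; τ^m = 0.71^1.105 = 0.6849.
Surface direct beam = 1367 × 0.9048 × 0.6849 = 847.13 W/m².

847 W/m²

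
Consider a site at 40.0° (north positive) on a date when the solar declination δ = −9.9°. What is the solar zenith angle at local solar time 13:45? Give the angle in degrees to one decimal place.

55.5°

Hour angle H = 15° × (13.75 − 12) = 26.25°.
cos θ_z = sin φ sin δ + cos φ cos δ cos H = (0.6428)(-0.1719) + (0.7660)(0.9851)(0.8969) = 0.5663.
θ_z = arccos(0.5663) = 55.51°.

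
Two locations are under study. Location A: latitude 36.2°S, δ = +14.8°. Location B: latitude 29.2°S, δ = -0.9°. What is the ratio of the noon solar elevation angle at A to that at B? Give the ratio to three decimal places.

A: 90° − |-36.2 − (14.8)| = 39.00°.
B: 90° − |-29.2 − (-0.9)| = 61.70°.
Ratio A/B = 39.0000 / 61.7000 = 0.6321.

0.632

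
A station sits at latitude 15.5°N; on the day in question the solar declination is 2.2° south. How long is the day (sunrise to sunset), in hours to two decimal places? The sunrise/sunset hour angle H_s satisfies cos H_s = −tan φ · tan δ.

The sunset hour angle satisfies cos H_s = −tan φ tan δ = 0.0107, giving H_s = 89.39°.
Day length = 2 H_s / 15° h⁻¹ = 178.78° / 15 = 11.919 h.

11.92 hours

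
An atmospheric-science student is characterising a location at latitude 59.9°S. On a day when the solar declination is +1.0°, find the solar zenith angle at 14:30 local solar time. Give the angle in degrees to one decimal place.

Hour angle H = 15° × (14.5 − 12) = 37.50°.
cos θ_z = sin(-59.9°) sin(1.0°) + cos(-59.9°) cos(1.0°) cos(37.50°) = -0.0151 + 0.3978 = 0.3827.
θ_z = arccos(0.3827) = 67.50°.

67.5°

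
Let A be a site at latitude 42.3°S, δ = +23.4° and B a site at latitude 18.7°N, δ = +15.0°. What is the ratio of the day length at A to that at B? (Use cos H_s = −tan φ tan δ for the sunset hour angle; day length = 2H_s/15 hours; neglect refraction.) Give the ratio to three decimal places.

0.702

A: H_s = arccos(−tan -42.3° · tan 23.4°) = 66.81°, so 2H_s/15 = 8.9080 h.
B: H_s = arccos(−tan 18.7° · tan 15.0°) = 95.20°, so 2H_s/15 = 12.6933 h.
Ratio A/B = 8.9080 / 12.6933 = 0.7018.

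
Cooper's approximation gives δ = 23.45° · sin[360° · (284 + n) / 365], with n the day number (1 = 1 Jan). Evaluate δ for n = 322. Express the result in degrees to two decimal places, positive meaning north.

-19.82°

360 × (284 + 322) / 365 = 597.699°; sin(597.699°) = -0.8453.
δ = 23.45 × -0.8453 = -19.822° ≈ -19.82°.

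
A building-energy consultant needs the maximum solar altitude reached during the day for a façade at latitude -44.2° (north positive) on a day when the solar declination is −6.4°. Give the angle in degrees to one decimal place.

52.2°

At local solar noon the hour angle is zero, so the elevation is 90° − |φ − δ| = 90° − |-44.2° − (-6.4°)| = 90° − 37.8° = 52.2°.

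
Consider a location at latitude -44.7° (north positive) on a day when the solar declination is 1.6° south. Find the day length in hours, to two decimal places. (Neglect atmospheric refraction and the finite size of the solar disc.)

12.21 hours

cos H_s = −tan(-44.7°) · tan(-1.6°) = -0.0276, so H_s = arccos(-0.0276) = 91.58°.
Day length = 2 H_s / 15° h⁻¹ = 183.16° / 15 = 12.211 h.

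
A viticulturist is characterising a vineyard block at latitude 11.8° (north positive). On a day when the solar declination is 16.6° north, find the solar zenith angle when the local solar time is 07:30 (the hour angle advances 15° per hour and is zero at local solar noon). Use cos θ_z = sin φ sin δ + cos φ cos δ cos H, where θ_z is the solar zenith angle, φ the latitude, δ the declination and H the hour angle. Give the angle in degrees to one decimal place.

65.3°

Hour angle H = 15° × (7.5 − 12) = -67.50°.
With φ = 11.8°, δ = 16.6°, H = -67.50°: sin φ sin δ = 0.0584, cos φ cos δ cos H = 0.3590, so cos θ_z = 0.4174.
θ_z = arccos(0.4174) = 65.33°.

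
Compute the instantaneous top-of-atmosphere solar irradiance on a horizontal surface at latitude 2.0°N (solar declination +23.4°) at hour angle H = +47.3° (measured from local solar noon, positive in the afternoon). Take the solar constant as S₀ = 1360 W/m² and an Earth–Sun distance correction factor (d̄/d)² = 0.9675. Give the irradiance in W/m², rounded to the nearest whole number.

837 W/m²

With φ = 2.0°, δ = 23.4°, H = 47.30°: sin φ sin δ = 0.0139, cos φ cos δ cos H = 0.6220, so cos θ_z = 0.6359.
Top-of-atmosphere irradiance = S₀ (d̄/d)² cos θ_z = 1360 × 0.9675 × 0.6359 = 836.72 W/m².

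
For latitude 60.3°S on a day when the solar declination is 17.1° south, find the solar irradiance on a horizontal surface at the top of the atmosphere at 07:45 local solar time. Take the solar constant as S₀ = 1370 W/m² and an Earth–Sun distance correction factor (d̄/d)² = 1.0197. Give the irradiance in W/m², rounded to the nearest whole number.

649 W/m²

Hour angle H = 15° × (7.75 − 12) = -63.75°.
cos θ_z = sin(-60.3°) sin(-17.1°) + cos(-60.3°) cos(-17.1°) cos(-63.75°) = 0.2554 + 0.2094 = 0.4648.
Top-of-atmosphere irradiance = S₀ (d̄/d)² cos θ_z = 1370 × 1.0197 × 0.4648 = 649.32 W/m².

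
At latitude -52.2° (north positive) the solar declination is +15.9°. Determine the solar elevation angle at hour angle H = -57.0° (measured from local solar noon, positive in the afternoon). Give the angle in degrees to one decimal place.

6.0°

With φ = -52.2°, δ = 15.9°, H = -57.00°: sin φ sin δ = -0.2165, cos φ cos δ cos H = 0.3210, so cos θ_z = 0.1045.
θ_z = arccos(0.1045) = 84.00°, so the elevation is 90° − 84.00° = 6.00°.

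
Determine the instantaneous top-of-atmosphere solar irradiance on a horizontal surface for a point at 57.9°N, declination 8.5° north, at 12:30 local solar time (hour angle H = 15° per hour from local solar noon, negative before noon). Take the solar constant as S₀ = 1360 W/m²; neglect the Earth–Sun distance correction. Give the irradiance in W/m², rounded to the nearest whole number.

Hour angle H = 15° × (12.5 − 12) = 7.50°.
cos θ_z = sin φ sin δ + cos φ cos δ cos H = (0.8471)(0.1478) + (0.5314)(0.9890)(0.9914) = 0.6462.
Top-of-atmosphere irradiance = S₀ cos θ_z = 1360 × 0.6462 = 878.83 W/m².

879 W/m²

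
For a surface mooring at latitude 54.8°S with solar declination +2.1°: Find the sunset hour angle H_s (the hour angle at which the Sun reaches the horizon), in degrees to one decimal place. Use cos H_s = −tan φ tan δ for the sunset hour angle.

−tan φ tan δ = −(-1.4176)(0.0367) = 0.0520; H_s = arccos(0.0520) = 87.02°.

87.0°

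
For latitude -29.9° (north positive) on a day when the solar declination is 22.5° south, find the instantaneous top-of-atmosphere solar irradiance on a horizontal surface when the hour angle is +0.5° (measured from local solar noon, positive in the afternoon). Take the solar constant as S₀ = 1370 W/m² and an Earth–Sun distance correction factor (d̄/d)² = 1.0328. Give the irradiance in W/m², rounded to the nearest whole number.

With φ = -29.9°, δ = -22.5°, H = 0.50°: sin φ sin δ = 0.1908, cos φ cos δ cos H = 0.8009, so cos θ_z = 0.9917.
Top-of-atmosphere irradiance = S₀ (d̄/d)² cos θ_z = 1370 × 1.0328 × 0.9917 = 1403.19 W/m².

1403 W/m²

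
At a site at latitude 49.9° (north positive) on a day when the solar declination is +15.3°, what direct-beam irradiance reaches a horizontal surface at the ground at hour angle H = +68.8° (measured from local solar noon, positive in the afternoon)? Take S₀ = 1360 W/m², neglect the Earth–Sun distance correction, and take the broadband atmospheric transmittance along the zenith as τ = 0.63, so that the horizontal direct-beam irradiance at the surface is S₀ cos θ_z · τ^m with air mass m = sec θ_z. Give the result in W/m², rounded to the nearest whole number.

With φ = 49.9°, δ = 15.3°, H = 68.80°: sin φ sin δ = 0.2018, cos φ cos δ cos H = 0.2247, so cos θ_z = 0.4265.
Air mass m = 1/cos θ_z = 1/0.4265 = 2.345; τ^m = 0.63^2.345 = 0.3384.
Surface direct beam = 1360 × 0.4265 × 0.3384 = 196.29 W/m².

196 W/m²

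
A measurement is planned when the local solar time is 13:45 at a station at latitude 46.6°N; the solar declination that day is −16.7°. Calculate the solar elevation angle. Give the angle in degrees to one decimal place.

Hour angle H = 15° × (13.75 − 12) = 26.25°.
cos θ_z = sin φ sin δ + cos φ cos δ cos H = (0.7266)(-0.2874) + (0.6871)(0.9578)(0.8969) = 0.3814.
θ_z = arccos(0.3814) = 67.58°, so the elevation is 90° − 67.58° = 22.42°.

22.4°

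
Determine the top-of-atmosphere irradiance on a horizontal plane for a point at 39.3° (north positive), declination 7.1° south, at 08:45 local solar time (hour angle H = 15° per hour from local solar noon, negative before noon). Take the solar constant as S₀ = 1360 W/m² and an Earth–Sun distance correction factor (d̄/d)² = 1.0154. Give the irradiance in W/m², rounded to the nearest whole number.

Hour angle H = 15° × (8.75 − 12) = -48.75°.
cos θ_z = sin(39.3°) sin(-7.1°) + cos(39.3°) cos(-7.1°) cos(-48.75°) = -0.0783 + 0.5063 = 0.4280.
Top-of-atmosphere irradiance = S₀ (d̄/d)² cos θ_z = 1360 × 1.0154 × 0.4280 = 591.04 W/m².

591 W/m²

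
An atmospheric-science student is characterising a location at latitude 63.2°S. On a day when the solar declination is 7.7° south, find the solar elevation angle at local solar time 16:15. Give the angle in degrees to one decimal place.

Hour angle H = 15° × (16.25 − 12) = 63.75°.
cos θ_z = sin(-63.2°) sin(-7.7°) + cos(-63.2°) cos(-7.7°) cos(63.75°) = 0.1196 + 0.1976 = 0.3172.
θ_z = arccos(0.3172) = 71.51°, so the elevation is 90° − 71.51° = 18.49°.

18.5°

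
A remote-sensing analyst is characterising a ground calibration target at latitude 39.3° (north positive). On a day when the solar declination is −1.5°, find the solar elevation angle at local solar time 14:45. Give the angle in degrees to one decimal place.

Hour angle H = 15° × (14.75 − 12) = 41.25°.
cos θ_z = sin(39.3°) sin(-1.5°) + cos(39.3°) cos(-1.5°) cos(41.25°) = -0.0166 + 0.5816 = 0.5650.
θ_z = arccos(0.5650) = 55.60°, so the elevation is 90° − 55.60° = 34.40°.

34.4°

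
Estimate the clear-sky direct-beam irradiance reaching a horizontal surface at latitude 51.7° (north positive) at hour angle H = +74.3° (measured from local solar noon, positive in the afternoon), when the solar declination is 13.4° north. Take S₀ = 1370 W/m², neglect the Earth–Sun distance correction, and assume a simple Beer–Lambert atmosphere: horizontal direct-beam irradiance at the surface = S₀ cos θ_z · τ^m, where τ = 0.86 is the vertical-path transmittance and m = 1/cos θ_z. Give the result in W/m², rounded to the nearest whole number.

305 W/m²

With φ = 51.7°, δ = 13.4°, H = 74.30°: sin φ sin δ = 0.1819, cos φ cos δ cos H = 0.1631, so cos θ_z = 0.3450.
Air mass m = 1/cos θ_z = 1/0.3450 = 2.899; τ^m = 0.86^2.899 = 0.6458.
Surface direct beam = 1370 × 0.3450 × 0.6458 = 305.24 W/m².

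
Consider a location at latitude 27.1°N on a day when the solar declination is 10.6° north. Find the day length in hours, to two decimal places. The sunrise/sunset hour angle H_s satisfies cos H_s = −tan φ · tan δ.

cos H_s = −tan(27.1°) · tan(10.6°) = -0.0958, so H_s = arccos(-0.0958) = 95.50°.
Day length = 2 H_s / 15° h⁻¹ = 191.00° / 15 = 12.733 h.

12.73 hours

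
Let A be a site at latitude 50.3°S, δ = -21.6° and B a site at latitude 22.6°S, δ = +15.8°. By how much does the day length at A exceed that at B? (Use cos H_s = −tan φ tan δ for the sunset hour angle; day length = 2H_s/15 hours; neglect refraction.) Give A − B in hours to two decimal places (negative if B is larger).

A: H_s = arccos(−tan -50.3° · tan -21.6°) = 118.48°, so 2H_s/15 = 15.7973 h.
B: H_s = arccos(−tan -22.6° · tan 15.8°) = 83.24°, so 2H_s/15 = 11.0987 h.
A − B = 15.7973 − 11.0987 = 4.6986 h.

+4.70 h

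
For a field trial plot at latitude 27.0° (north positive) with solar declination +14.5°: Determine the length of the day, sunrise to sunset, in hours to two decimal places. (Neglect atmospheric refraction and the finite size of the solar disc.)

cos H_s = −tan(27.0°) · tan(14.5°) = -0.1318, so H_s = arccos(-0.1318) = 97.57°.
Day length = 2 H_s / 15° h⁻¹ = 195.14° / 15 = 13.009 h.

13.01 hours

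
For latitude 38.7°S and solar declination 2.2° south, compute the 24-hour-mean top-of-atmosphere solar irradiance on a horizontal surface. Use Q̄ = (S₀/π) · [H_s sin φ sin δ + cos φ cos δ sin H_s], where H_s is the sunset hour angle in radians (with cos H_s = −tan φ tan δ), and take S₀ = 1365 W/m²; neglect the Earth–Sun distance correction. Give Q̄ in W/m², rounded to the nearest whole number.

355 W/m²

The sunset hour angle satisfies cos H_s = −tan φ tan δ = -0.0308, giving H_s = 91.76°. In radians, H_s = 1.6015.
H_s sin φ sin δ = 1.6015 × -0.6252 × -0.0384 = 0.0384.
cos φ cos δ sin H_s = 0.7804 × 0.9993 × 0.9995 = 0.7795.
Q̄ = (1365/π) × (0.0384 + 0.7795) = 434.49 × 0.8179 = 355.37 W/m².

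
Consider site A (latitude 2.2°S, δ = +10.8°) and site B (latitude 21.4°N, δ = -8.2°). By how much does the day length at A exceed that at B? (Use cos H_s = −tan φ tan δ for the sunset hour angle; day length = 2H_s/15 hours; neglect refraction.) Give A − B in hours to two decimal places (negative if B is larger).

A: H_s = arccos(−tan -2.2° · tan 10.8°) = 89.58°, so 2H_s/15 = 11.9440 h.
B: H_s = arccos(−tan 21.4° · tan -8.2°) = 86.76°, so 2H_s/15 = 11.5680 h.
A − B = 11.9440 − 11.5680 = 0.3760 h.

+0.38 h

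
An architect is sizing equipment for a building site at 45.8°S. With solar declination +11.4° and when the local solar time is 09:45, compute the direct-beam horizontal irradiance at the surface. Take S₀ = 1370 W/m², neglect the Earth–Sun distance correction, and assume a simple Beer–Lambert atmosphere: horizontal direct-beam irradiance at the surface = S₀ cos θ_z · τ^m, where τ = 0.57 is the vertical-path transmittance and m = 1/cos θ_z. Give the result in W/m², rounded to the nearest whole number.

156 W/m²

Hour angle H = 15° × (9.75 − 12) = -33.75°.
cos θ_z = sin(-45.8°) sin(11.4°) + cos(-45.8°) cos(11.4°) cos(-33.75°) = -0.1417 + 0.5682 = 0.4265.
Air mass m = 1/cos θ_z = 1/0.4265 = 2.345; τ^m = 0.57^2.345 = 0.2676.
Surface direct beam = 1370 × 0.4265 × 0.2676 = 156.36 W/m².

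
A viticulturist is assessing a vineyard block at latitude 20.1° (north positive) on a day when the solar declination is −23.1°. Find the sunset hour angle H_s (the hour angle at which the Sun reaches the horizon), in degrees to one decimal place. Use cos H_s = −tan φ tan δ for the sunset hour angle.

−tan φ tan δ = −(0.3659)(-0.4265) = 0.1561; H_s = arccos(0.1561) = 81.02°.

81.0°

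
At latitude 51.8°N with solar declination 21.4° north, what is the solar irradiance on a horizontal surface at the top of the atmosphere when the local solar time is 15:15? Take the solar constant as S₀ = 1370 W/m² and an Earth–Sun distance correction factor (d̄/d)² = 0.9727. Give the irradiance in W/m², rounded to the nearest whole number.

888 W/m²

Hour angle H = 15° × (15.25 − 12) = 48.75°.
With φ = 51.8°, δ = 21.4°, H = 48.75°: sin φ sin δ = 0.2867, cos φ cos δ cos H = 0.3796, so cos θ_z = 0.6663.
Top-of-atmosphere irradiance = S₀ (d̄/d)² cos θ_z = 1370 × 0.9727 × 0.6663 = 887.91 W/m².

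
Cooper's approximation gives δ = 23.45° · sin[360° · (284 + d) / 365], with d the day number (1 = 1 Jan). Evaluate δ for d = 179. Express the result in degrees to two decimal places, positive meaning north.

+23.29°

360 × (284 + 179) / 365 = 456.658°; sin(456.658°) = 0.9933.
δ = 23.45 × 0.9933 = 23.293° ≈ +23.29°.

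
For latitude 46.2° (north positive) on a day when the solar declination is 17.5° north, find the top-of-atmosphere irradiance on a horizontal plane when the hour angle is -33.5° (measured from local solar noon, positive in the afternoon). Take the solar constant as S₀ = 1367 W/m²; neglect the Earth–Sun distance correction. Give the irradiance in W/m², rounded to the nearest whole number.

cos θ_z = sin φ sin δ + cos φ cos δ cos H = (0.7218)(0.3007) + (0.6921)(0.9537)(0.8339) = 0.7675.
Top-of-atmosphere irradiance = S₀ cos θ_z = 1367 × 0.7675 = 1049.17 W/m².

1049 W/m²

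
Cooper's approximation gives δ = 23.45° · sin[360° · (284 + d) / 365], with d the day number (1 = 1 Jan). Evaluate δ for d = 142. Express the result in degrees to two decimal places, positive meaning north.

+20.34°

360 × (284 + 142) / 365 = 420.164°; sin(420.164°) = 0.8675.
δ = 23.45 × 0.8675 = 20.343° ≈ +20.34°.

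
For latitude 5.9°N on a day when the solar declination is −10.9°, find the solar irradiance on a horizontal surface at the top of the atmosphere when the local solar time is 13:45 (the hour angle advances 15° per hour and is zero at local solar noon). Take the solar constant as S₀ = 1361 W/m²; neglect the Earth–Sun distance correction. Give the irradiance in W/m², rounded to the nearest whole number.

Hour angle H = 15° × (13.75 − 12) = 26.25°.
cos θ_z = sin(5.9°) sin(-10.9°) + cos(5.9°) cos(-10.9°) cos(26.25°) = -0.0194 + 0.8760 = 0.8566.
Top-of-atmosphere irradiance = S₀ cos θ_z = 1361 × 0.8566 = 1165.83 W/m².

1166 W/m²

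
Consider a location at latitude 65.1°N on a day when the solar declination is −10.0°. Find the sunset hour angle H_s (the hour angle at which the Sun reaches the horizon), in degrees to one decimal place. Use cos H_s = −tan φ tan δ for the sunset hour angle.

67.7°

The sunset hour angle satisfies cos H_s = −tan φ tan δ = 0.3799, giving H_s = 67.67°.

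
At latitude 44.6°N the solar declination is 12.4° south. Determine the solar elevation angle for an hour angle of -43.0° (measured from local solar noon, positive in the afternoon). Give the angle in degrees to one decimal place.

21.0°

cos θ_z = sin φ sin δ + cos φ cos δ cos H = (0.7022)(-0.2147) + (0.7120)(0.9767)(0.7314) = 0.3579.
θ_z = arccos(0.3579) = 69.03°, so the elevation is 90° − 69.03° = 20.97°.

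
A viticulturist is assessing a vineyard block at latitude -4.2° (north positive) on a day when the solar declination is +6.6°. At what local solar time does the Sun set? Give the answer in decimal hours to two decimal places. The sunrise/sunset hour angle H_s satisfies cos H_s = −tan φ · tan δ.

−tan φ tan δ = −(-0.0734)(0.1157) = 0.0085; H_s = arccos(0.0085) = 89.51°.
Sunset is at 12 + H_s/15 = 12 + 5.967 = 17.967 h local solar time.

17.97 h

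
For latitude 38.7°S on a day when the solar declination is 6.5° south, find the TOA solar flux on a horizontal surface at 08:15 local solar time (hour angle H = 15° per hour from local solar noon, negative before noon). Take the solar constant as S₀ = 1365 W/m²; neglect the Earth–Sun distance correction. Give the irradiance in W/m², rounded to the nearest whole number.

685 W/m²

Hour angle H = 15° × (8.25 − 12) = -56.25°.
With φ = -38.7°, δ = -6.5°, H = -56.25°: sin φ sin δ = 0.0708, cos φ cos δ cos H = 0.4308, so cos θ_z = 0.5016.
Top-of-atmosphere irradiance = S₀ cos θ_z = 1365 × 0.5016 = 684.68 W/m².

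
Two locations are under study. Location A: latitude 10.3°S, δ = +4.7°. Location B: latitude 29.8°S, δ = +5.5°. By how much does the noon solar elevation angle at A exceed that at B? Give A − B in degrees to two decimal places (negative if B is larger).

+20.30°

A: 90° − |-10.3 − (4.7)| = 75.00°.
B: 90° − |-29.8 − (5.5)| = 54.70°.
A − B = 75.00 − 54.70 = 20.30°.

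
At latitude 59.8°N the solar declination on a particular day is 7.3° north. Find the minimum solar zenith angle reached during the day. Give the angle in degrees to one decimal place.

At local solar noon the hour angle is zero, so the zenith angle is |φ − δ| = |59.8° − (7.3°)| = 52.5°.

52.5°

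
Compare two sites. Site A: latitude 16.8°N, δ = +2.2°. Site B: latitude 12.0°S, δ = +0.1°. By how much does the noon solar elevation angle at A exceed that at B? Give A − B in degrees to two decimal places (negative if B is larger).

A: 90° − |16.8 − (2.2)| = 75.40°.
B: 90° − |-12.0 − (0.1)| = 77.90°.
A − B = 75.40 − 77.90 = -2.50°.

-2.50°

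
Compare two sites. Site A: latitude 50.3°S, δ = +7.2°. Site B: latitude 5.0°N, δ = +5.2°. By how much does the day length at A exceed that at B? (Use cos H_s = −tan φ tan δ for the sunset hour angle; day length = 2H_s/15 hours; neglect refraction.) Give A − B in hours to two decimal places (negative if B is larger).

A: H_s = arccos(−tan -50.3° · tan 7.2°) = 81.25°, so 2H_s/15 = 10.8333 h.
B: H_s = arccos(−tan 5.0° · tan 5.2°) = 90.46°, so 2H_s/15 = 12.0613 h.
A − B = 10.8333 − 12.0613 = -1.2280 h.

-1.23 h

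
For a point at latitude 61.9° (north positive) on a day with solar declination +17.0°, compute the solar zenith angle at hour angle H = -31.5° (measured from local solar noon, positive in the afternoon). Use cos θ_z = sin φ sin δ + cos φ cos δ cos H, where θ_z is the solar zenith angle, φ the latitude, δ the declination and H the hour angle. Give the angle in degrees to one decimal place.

50.1°

cos θ_z = sin φ sin δ + cos φ cos δ cos H = (0.8821)(0.2924) + (0.4710)(0.9563)(0.8526) = 0.6420.
θ_z = arccos(0.6420) = 50.06°.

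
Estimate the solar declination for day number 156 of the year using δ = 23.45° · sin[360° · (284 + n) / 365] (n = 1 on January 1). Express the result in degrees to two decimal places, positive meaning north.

360 × (284 + 156) / 365 = 433.973°; sin(433.973°) = 0.9611.
δ = 23.45 × 0.9611 = 22.538° ≈ +22.54°.

+22.54°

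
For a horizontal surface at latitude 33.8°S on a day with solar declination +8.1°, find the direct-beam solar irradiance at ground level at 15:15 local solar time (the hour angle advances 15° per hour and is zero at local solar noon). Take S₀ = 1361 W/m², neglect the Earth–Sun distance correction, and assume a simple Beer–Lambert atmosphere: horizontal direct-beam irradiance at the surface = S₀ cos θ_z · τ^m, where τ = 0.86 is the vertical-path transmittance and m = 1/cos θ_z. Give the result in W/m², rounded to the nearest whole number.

456 W/m²

Hour angle H = 15° × (15.25 − 12) = 48.75°.
With φ = -33.8°, δ = 8.1°, H = 48.75°: sin φ sin δ = -0.0784, cos φ cos δ cos H = 0.5424, so cos θ_z = 0.4640.
Air mass m = 1/cos θ_z = 1/0.4640 = 2.155; τ^m = 0.86^2.155 = 0.7225.
Surface direct beam = 1361 × 0.4640 × 0.7225 = 456.26 W/m².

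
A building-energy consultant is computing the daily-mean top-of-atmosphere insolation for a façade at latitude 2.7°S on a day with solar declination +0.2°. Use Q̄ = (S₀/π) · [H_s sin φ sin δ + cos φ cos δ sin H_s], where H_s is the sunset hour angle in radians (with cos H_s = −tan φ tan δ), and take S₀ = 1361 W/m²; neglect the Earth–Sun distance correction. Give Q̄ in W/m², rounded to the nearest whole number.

The sunset hour angle satisfies cos H_s = −tan φ tan δ = 0.0002, giving H_s = 89.99°. In radians, H_s = 1.5706.
H_s sin φ sin δ = 1.5706 × -0.0471 × 0.0035 = -0.0003.
cos φ cos δ sin H_s = 0.9989 × 1.0000 × 1.0000 = 0.9989.
Q̄ = (1361/π) × (-0.0003 + 0.9989) = 433.22 × 0.9986 = 432.61 W/m².

433 W/m²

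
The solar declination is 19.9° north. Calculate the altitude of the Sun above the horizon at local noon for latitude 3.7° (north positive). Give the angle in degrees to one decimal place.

73.8°

At local solar noon the hour angle is zero, so the elevation is 90° − |φ − δ| = 90° − |3.7° − (19.9°)| = 90° − 16.2° = 73.8°.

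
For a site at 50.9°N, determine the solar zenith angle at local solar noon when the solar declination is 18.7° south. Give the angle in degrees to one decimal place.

69.6°

At local solar noon the hour angle is zero, so the zenith angle is |φ − δ| = |50.9° − (-18.7°)| = 69.6°.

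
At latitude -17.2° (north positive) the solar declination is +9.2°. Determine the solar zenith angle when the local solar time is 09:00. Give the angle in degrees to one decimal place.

51.7°

Hour angle H = 15° × (9 − 12) = -45.00°.
cos θ_z = sin(-17.2°) sin(9.2°) + cos(-17.2°) cos(9.2°) cos(-45.00°) = -0.0473 + 0.6668 = 0.6195.
θ_z = arccos(0.6195) = 51.72°.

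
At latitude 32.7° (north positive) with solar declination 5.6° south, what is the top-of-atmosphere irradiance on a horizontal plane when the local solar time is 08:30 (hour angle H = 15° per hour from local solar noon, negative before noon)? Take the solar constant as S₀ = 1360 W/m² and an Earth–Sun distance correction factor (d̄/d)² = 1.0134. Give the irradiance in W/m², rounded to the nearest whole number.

Hour angle H = 15° × (8.5 − 12) = -52.50°.
With φ = 32.7°, δ = -5.6°, H = -52.50°: sin φ sin δ = -0.0527, cos φ cos δ cos H = 0.5098, so cos θ_z = 0.4571.
Top-of-atmosphere irradiance = S₀ (d̄/d)² cos θ_z = 1360 × 1.0134 × 0.4571 = 629.99 W/m².

630 W/m²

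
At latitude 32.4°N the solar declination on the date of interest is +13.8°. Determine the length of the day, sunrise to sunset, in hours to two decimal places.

13.20 hours

The sunset hour angle satisfies cos H_s = −tan φ tan δ = -0.1559, giving H_s = 98.97°.
Day length = 2 H_s / 15° h⁻¹ = 197.94° / 15 = 13.196 h.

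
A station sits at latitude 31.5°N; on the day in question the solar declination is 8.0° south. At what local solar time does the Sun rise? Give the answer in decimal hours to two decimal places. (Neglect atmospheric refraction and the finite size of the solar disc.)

cos H_s = −tan(31.5°) · tan(-8.0°) = 0.0861, so H_s = arccos(0.0861) = 85.06°.
Sunrise is at 12 − H_s/15 = 12 − 5.671 = 6.329 h local solar time.

6.33 h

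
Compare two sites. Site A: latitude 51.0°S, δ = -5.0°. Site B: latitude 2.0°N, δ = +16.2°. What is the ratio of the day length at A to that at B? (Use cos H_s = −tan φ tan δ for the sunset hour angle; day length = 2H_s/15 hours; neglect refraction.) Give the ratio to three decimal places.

1.062

A: H_s = arccos(−tan -51.0° · tan -5.0°) = 96.20°, so 2H_s/15 = 12.8267 h.
B: H_s = arccos(−tan 2.0° · tan 16.2°) = 90.58°, so 2H_s/15 = 12.0773 h.
Ratio A/B = 12.8267 / 12.0773 = 1.0621.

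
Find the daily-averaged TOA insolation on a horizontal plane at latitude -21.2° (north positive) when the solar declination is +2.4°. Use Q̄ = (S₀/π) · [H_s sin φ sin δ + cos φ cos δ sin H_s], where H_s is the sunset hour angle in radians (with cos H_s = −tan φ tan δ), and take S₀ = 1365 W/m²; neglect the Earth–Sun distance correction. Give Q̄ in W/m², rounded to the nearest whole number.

cos H_s = −tan(-21.2°) · tan(2.4°) = 0.0163, so H_s = arccos(0.0163) = 89.07°. In radians, H_s = 1.5546.
H_s sin φ sin δ = 1.5546 × -0.3616 × 0.0419 = -0.0236.
cos φ cos δ sin H_s = 0.9323 × 0.9991 × 0.9999 = 0.9314.
Q̄ = (1365/π) × (-0.0236 + 0.9314) = 434.49 × 0.9078 = 394.43 W/m².

394 W/m²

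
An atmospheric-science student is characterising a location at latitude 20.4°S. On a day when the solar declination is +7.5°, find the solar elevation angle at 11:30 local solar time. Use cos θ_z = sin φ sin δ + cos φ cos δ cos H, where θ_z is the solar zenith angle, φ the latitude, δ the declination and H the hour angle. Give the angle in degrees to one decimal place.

Hour angle H = 15° × (11.5 − 12) = -7.50°.
With φ = -20.4°, δ = 7.5°, H = -7.50°: sin φ sin δ = -0.0455, cos φ cos δ cos H = 0.9213, so cos θ_z = 0.8758.
θ_z = arccos(0.8758) = 28.86°, so the elevation is 90° − 28.86° = 61.14°.

61.1°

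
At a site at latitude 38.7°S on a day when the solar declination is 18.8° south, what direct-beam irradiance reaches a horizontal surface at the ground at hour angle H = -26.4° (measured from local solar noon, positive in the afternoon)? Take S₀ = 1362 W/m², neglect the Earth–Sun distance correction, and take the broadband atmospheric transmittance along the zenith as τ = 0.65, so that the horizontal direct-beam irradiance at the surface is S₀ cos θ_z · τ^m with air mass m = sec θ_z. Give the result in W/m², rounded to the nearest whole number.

cos θ_z = sin φ sin δ + cos φ cos δ cos H = (-0.6252)(-0.3223) + (0.7804)(0.9466)(0.8957) = 0.8632.
Air mass m = 1/cos θ_z = 1/0.8632 = 1.158; τ^m = 0.65^1.158 = 0.6072.
Surface direct beam = 1362 × 0.8632 × 0.6072 = 713.87 W/m².

714 W/m²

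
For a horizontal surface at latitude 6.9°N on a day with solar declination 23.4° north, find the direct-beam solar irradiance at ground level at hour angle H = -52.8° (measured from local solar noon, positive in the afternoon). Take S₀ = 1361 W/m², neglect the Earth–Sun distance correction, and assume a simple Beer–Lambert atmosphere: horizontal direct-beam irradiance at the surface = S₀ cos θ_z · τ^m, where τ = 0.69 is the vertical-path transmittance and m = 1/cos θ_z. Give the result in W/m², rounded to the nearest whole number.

438 W/m²

With φ = 6.9°, δ = 23.4°, H = -52.80°: sin φ sin δ = 0.0477, cos φ cos δ cos H = 0.5509, so cos θ_z = 0.5986.
Air mass m = 1/cos θ_z = 1/0.5986 = 1.671; τ^m = 0.69^1.671 = 0.5379.
Surface direct beam = 1361 × 0.5986 × 0.5379 = 438.22 W/m².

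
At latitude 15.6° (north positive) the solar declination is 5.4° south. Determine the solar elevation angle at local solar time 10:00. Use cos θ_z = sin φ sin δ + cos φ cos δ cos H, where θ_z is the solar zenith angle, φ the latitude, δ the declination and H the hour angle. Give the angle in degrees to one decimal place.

53.6°

Hour angle H = 15° × (10 − 12) = -30.00°.
cos θ_z = sin φ sin δ + cos φ cos δ cos H = (0.2689)(-0.0941) + (0.9632)(0.9956)(0.8660) = 0.8052.
θ_z = arccos(0.8052) = 36.37°, so the elevation is 90° − 36.37° = 53.63°.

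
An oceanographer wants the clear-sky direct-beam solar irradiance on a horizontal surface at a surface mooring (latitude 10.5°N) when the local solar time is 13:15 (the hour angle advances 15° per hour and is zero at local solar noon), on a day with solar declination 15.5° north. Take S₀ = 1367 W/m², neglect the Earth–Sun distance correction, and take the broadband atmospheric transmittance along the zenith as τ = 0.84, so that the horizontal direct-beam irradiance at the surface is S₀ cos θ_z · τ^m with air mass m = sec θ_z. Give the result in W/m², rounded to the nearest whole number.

Hour angle H = 15° × (13.25 − 12) = 18.75°.
cos θ_z = sin(10.5°) sin(15.5°) + cos(10.5°) cos(15.5°) cos(18.75°) = 0.0487 + 0.8972 = 0.9459.
Air mass m = 1/cos θ_z = 1/0.9459 = 1.057; τ^m = 0.84^1.057 = 0.8317.
Surface direct beam = 1367 × 0.9459 × 0.8317 = 1075.43 W/m².

1075 W/m²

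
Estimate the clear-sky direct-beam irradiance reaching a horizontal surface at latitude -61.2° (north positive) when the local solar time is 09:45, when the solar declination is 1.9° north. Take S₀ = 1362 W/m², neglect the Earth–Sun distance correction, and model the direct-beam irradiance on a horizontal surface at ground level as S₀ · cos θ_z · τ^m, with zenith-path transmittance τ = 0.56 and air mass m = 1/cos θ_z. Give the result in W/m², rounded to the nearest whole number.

Hour angle H = 15° × (9.75 − 12) = -33.75°.
cos θ_z = sin(-61.2°) sin(1.9°) + cos(-61.2°) cos(1.9°) cos(-33.75°) = -0.0291 + 0.4003 = 0.3712.
Air mass m = 1/cos θ_z = 1/0.3712 = 2.694; τ^m = 0.56^2.694 = 0.2097.
Surface direct beam = 1362 × 0.3712 × 0.2097 = 106.02 W/m².

106 W/m²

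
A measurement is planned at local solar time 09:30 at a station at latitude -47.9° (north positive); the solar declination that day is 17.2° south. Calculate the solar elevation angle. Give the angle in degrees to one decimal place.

46.7°

Hour angle H = 15° × (9.5 − 12) = -37.50°.
cos θ_z = sin(-47.9°) sin(-17.2°) + cos(-47.9°) cos(-17.2°) cos(-37.50°) = 0.2194 + 0.5081 = 0.7275.
θ_z = arccos(0.7275) = 43.32°, so the elevation is 90° − 43.32° = 46.68°.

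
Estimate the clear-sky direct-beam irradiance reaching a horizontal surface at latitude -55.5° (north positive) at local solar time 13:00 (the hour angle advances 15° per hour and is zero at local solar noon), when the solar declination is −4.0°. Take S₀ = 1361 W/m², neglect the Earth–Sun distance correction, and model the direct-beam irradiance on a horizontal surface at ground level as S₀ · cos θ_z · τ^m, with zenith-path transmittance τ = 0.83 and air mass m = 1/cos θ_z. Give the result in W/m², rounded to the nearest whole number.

603 W/m²

Hour angle H = 15° × (13 − 12) = 15.00°.
cos θ_z = sin φ sin δ + cos φ cos δ cos H = (-0.8241)(-0.0698) + (0.5664)(0.9976)(0.9659) = 0.6033.
Air mass m = 1/cos θ_z = 1/0.6033 = 1.658; τ^m = 0.83^1.658 = 0.7342.
Surface direct beam = 1361 × 0.6033 × 0.7342 = 602.85 W/m².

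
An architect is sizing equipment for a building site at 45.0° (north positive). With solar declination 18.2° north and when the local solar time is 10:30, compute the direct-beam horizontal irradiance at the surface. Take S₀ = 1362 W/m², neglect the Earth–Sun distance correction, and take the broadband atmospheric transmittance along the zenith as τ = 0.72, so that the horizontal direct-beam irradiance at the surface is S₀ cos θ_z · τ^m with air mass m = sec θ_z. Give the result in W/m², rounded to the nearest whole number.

776 W/m²

Hour angle H = 15° × (10.5 − 12) = -22.50°.
With φ = 45.0°, δ = 18.2°, H = -22.50°: sin φ sin δ = 0.2209, cos φ cos δ cos H = 0.6206, so cos θ_z = 0.8415.
Air mass m = 1/cos θ_z = 1/0.8415 = 1.188; τ^m = 0.72^1.188 = 0.6769.
Surface direct beam = 1362 × 0.8415 × 0.6769 = 775.81 W/m².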